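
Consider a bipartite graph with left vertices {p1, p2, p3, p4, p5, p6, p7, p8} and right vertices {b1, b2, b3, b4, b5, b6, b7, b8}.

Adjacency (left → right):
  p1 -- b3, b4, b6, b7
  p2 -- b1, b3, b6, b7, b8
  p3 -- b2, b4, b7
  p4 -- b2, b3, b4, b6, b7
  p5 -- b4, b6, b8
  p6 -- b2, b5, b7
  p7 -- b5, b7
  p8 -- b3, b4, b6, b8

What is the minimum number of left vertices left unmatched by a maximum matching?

For example, pair p1-b6, p2-b1, p3-b4, p4-b7, p5-b8, p6-b2, p7-b5, p8-b3.
All 8 left vertices are matched, so no larger matching exists.
That matches 8 of the 8, leaving 0 unmatched; no matching can do better.

0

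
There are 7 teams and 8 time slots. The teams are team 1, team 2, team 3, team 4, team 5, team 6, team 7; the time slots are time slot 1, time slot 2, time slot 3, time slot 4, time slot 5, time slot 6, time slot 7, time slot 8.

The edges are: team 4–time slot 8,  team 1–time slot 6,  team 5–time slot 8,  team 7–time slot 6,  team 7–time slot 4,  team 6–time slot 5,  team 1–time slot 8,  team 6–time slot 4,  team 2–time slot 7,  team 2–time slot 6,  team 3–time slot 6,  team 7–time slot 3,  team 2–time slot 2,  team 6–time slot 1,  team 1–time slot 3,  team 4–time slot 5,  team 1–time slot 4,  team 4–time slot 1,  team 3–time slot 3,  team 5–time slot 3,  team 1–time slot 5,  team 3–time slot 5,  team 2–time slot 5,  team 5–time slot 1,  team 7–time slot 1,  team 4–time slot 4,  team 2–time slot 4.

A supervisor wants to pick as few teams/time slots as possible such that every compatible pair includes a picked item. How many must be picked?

The 7 edges team 1–time slot 6, team 2–time slot 7, team 3–time slot 3, team 4–time slot 1, team 5–time slot 8, team 6–time slot 5, team 7–time slot 4 form a matching, so any vertex cover needs at least 7 vertices (one per matched edge).
Conversely {team 1, team 2, team 3, team 4, team 5, team 6, team 7} meets every edge and has exactly 7 vertices, so 7 is optimal.

7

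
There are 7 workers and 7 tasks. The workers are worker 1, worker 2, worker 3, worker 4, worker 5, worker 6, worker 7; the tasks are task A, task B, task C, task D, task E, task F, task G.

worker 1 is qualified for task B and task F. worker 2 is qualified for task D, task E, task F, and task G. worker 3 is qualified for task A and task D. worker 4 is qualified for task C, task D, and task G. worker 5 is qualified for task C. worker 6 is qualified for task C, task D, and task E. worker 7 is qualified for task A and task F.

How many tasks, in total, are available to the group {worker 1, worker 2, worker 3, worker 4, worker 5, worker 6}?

The union of neighbours of {worker 1, worker 2, worker 3, worker 4, worker 5, worker 6} is {task A, task B, task C, task D, task E, task F, task G}, which has 7 elements.
Since |N(S)| = 7 ≥ |S| = 6, Hall's condition holds for this subset.

7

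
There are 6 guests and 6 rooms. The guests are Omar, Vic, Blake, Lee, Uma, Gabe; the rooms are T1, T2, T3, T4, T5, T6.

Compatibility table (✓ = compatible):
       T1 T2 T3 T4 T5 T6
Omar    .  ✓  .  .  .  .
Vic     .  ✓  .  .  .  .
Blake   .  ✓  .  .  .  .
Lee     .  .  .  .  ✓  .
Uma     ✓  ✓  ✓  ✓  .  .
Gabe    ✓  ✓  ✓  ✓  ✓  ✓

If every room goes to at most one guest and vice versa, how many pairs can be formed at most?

4

For example, pair Omar-T2, Lee-T5, Uma-T1, Gabe-T4.
The set {Omar, Vic, Blake} has only 1 neighbour ({T2}), so by Hall's theorem at most 4 of the 6 guests can be matched.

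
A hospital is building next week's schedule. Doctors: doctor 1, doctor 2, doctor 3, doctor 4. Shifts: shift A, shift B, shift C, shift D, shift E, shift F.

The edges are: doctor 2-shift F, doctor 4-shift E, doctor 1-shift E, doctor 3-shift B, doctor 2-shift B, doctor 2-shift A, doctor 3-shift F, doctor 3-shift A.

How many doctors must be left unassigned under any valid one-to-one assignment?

1

A valid assignment of size 3: doctor 1→shift E, doctor 2→shift A, doctor 3→shift F.
The set {doctor 1, doctor 4} has only 1 neighbour ({shift E}), so by Hall's theorem at most 3 of the 4 doctors can be matched.
That matches 3 of the 4, leaving 1 unmatched; no matching can do better.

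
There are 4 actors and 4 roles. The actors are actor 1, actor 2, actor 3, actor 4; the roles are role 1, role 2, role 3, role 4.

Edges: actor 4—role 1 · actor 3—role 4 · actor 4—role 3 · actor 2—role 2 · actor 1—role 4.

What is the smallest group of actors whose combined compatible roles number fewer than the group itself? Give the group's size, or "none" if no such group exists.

Take S = {actor 1, actor 3}. Its neighbourhood is {role 4}, so |N(S)| = 1 < |S| = 2.
No single vertex violates Hall's condition since each has at least one neighbour, so 2 is the minimum.

2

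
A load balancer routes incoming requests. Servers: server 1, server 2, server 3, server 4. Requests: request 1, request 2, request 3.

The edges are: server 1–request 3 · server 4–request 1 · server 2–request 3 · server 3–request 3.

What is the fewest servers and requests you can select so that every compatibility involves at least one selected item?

{server 4, request 3} is a vertex cover of size 2: every edge has an endpoint in this set.
No smaller cover exists because server 1–request 3, server 4–request 1 is a matching of size 2, and a cover must include an endpoint of each of these disjoint edges (König's theorem).

2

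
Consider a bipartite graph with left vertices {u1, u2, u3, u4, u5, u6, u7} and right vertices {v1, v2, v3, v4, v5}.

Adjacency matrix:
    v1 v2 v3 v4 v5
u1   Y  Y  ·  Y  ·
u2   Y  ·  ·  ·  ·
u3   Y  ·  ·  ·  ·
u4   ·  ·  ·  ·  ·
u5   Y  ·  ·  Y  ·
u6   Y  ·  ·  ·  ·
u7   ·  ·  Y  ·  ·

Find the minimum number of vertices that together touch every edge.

4

A maximum matching has 4 edges (e.g. u1–v2, u2–v1, u5–v4, u7–v3).
By König's theorem the minimum vertex cover has the same size. One such cover is {u1, u5, u7, v1}.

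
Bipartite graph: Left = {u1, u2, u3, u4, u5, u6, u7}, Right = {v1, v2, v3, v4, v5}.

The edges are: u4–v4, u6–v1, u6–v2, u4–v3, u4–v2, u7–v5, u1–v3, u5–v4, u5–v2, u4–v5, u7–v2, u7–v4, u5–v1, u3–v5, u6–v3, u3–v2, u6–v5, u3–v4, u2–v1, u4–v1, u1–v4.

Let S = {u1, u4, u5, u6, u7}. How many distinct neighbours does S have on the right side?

The union of neighbours of {u1, u4, u5, u6, u7} is {v1, v2, v3, v4, v5}, which has 5 elements.
Since |N(S)| = 5 ≥ |S| = 5, Hall's condition holds for this subset.

5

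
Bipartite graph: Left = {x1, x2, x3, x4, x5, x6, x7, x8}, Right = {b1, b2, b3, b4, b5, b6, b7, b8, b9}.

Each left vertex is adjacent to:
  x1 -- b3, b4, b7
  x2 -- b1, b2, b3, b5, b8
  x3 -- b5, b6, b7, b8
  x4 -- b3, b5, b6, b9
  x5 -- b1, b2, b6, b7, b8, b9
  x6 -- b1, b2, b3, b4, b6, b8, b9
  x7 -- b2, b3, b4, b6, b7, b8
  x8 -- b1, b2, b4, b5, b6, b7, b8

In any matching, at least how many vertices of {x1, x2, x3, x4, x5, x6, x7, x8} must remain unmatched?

For example, pair x1–b4, x2–b2, x3–b5, x4–b3, x5–b6, x6–b1, x7–b8, x8–b7.
This saturates every left vertex, so 8 is the maximum.
That matches 8 of the 8, leaving 0 unmatched; no matching can do better.

0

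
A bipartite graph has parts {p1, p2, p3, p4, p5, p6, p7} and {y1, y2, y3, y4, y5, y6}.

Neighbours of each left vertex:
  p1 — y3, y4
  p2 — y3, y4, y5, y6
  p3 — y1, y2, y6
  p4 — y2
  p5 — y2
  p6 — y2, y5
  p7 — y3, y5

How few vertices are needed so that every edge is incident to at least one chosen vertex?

{p1, p2, p3, p6, p7, y2} is a vertex cover of size 6: every edge has an endpoint in this set.
No smaller cover exists because p1–y4, p2–y6, p3–y1, p4–y2, p6–y5, p7–y3 is a matching of size 6, and a cover must include an endpoint of each of these disjoint edges (König's theorem).

6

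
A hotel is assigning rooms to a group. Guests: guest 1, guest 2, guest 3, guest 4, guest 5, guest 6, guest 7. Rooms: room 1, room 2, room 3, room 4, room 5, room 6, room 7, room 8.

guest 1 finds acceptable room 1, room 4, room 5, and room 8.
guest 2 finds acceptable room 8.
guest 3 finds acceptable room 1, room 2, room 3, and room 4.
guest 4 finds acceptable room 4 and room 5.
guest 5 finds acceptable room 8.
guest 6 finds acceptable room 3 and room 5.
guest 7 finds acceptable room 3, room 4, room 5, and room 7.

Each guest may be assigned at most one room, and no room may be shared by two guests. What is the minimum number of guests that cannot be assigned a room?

For example, pair guest 1-room 1, guest 2-room 8, guest 3-room 4, guest 4-room 5, guest 6-room 3, guest 7-room 7.
The set {guest 2, guest 5} has only 1 neighbour ({room 8}), so by Hall's theorem at most 6 of the 7 guests can be matched.
That matches 6 of the 7, leaving 1 unmatched; no matching can do better.

1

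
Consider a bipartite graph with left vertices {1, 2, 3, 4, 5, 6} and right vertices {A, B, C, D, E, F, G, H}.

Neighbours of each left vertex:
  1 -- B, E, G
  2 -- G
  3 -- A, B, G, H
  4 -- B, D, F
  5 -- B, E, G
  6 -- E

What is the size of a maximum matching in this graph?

5

One maximum matching: 1-E, 2-G, 3-H, 4-F, 5-B.
The set {1, 2, 5, 6} has only 3 neighbours ({B, E, G}), so by Hall's theorem at most 5 of the 6 left vertices can be matched.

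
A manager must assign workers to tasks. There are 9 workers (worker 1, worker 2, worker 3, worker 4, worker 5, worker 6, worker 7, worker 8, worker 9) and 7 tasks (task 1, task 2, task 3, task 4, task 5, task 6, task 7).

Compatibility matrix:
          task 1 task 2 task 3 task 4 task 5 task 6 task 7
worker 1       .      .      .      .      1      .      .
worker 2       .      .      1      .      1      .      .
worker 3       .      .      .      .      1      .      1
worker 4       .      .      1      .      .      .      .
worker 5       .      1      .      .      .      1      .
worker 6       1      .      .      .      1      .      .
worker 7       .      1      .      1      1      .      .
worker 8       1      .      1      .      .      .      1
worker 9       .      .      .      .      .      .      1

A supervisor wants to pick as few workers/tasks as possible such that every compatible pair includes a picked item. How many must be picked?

6

A maximum matching has 6 edges (e.g. worker 1–task 5, worker 2–task 3, worker 3–task 7, worker 5–task 6, worker 6–task 1, worker 7–task 2).
By König's theorem the minimum vertex cover has the same size. One such cover is {worker 5, worker 7, task 1, task 3, task 5, task 7}.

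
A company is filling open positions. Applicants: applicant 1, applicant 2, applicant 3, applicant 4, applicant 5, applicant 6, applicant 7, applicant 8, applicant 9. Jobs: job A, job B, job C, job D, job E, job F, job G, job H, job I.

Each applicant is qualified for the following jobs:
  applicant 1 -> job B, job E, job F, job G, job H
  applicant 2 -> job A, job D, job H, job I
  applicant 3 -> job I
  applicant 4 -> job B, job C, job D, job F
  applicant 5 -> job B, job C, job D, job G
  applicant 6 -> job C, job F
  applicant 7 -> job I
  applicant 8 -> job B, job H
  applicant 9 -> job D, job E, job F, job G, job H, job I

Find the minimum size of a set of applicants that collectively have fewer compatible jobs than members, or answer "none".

Take S = {applicant 3, applicant 7}. Its neighbourhood is {job I}, so |N(S)| = 1 < |S| = 2.
No single vertex violates Hall's condition since each has at least one neighbour, so 2 is the minimum.

2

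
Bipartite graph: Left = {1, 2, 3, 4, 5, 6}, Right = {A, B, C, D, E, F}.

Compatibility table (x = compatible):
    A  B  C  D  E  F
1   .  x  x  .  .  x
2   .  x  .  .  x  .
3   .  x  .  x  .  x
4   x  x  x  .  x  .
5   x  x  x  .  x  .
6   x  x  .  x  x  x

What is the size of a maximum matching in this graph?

6

One maximum matching: 1→F, 2→E, 3→D, 4→C, 5→B, 6→A.
All 6 left vertices are matched, so no larger matching exists.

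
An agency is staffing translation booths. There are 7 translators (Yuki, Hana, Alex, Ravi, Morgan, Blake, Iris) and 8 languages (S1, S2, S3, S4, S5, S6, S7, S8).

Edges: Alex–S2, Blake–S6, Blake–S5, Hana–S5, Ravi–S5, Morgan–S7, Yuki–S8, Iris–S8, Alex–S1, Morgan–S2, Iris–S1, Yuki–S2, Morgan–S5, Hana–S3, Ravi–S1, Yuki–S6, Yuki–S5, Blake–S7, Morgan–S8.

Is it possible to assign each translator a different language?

Yes

For example, pair Yuki–S2, Hana–S3, Alex–S1, Ravi–S5, Morgan–S7, Blake–S6, Iris–S8.
Every translator is matched, so this matching saturates all of them.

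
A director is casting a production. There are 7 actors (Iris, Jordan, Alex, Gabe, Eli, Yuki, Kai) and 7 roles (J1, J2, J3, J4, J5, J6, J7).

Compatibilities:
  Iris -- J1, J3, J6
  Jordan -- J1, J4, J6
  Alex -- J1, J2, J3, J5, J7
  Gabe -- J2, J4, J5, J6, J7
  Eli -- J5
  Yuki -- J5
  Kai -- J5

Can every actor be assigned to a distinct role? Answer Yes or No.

The set {Eli, Yuki, Kai} has only 1 neighbour ({J5}), so by Hall's theorem at most 5 of the 7 actors can be matched.
Hence no matching covers every actor.

No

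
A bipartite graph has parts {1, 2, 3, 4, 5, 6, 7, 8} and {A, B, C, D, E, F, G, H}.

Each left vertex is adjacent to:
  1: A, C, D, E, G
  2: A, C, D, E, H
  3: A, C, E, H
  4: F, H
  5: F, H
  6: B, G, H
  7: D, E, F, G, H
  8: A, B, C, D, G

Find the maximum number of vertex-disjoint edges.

A valid assignment of size 8: 1-D, 2-A, 3-C, 4-H, 5-F, 6-B, 7-E, 8-G.
This saturates every left vertex, so 8 is the maximum.

8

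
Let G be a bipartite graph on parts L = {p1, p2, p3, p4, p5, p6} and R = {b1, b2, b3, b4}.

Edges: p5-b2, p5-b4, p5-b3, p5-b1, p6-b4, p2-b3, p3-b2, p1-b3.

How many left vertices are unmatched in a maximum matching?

A valid assignment of size 4: p1→b3, p3→b2, p5→b1, p6→b4.
The set {p1, p2, p4} has only 1 neighbour ({b3}), so by Hall's theorem at most 4 of the 6 left vertices can be matched.
That matches 4 of the 6, leaving 2 unmatched; no matching can do better.

2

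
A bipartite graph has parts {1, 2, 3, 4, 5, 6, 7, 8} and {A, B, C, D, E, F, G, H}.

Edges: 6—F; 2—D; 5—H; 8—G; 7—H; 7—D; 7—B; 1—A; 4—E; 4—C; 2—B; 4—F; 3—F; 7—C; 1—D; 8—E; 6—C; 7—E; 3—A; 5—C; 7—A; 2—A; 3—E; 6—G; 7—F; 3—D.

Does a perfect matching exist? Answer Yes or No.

Yes

One maximum matching: 1-A, 2-B, 3-D, 4-F, 5-C, 6-G, 7-H, 8-E.
Every left vertex is matched, so this is a perfect matching.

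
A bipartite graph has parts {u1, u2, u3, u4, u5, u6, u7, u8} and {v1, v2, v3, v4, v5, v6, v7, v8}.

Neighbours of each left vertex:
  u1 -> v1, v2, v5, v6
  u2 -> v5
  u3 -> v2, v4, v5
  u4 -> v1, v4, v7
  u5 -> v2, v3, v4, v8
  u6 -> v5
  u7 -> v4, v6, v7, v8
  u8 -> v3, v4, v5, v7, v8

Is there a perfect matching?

No

The set {u2, u6} has only 1 neighbour ({v5}), so by Hall's theorem at most 7 of the 8 left vertices can be matched.
Hence no matching covers every left vertex.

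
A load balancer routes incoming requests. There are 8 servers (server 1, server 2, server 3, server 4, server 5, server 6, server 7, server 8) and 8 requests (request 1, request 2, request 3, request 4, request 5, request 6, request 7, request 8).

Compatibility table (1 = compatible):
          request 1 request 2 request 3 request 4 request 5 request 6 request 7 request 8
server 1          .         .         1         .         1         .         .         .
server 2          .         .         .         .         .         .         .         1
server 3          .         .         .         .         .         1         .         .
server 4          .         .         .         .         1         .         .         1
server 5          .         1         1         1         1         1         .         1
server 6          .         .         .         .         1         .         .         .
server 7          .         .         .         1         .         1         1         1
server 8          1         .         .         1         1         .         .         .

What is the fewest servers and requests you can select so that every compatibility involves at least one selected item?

7

A maximum matching has 7 edges (e.g. server 1–request 3, server 2–request 8, server 3–request 6, server 4–request 5, server 5–request 2, server 7–request 7, server 8–request 4).
By König's theorem the minimum vertex cover has the same size. One such cover is {server 1, server 3, server 5, server 7, server 8, request 5, request 8}.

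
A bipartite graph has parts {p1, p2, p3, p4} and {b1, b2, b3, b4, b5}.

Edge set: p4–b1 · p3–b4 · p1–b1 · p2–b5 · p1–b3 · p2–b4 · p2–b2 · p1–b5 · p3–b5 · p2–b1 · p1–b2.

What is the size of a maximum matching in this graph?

4

A valid assignment of size 4: p1→b3, p2→b4, p3→b5, p4→b1.
All 4 left vertices are matched, so no larger matching exists.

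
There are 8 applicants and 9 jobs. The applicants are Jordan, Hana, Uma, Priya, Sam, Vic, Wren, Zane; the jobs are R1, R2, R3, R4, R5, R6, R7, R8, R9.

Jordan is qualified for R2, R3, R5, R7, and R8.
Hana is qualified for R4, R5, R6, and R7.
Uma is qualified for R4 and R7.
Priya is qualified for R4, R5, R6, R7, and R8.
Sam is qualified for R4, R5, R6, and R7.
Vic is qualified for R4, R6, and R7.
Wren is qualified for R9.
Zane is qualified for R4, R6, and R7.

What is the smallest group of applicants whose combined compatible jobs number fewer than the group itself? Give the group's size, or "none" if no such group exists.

Take S = {Hana, Uma, Sam, Vic, Zane}. Its neighbourhood is {R4, R5, R6, R7}, so |N(S)| = 4 < |S| = 5.
Every subset of size less than 5 has at least as many neighbours as members, so 5 is the minimum.

5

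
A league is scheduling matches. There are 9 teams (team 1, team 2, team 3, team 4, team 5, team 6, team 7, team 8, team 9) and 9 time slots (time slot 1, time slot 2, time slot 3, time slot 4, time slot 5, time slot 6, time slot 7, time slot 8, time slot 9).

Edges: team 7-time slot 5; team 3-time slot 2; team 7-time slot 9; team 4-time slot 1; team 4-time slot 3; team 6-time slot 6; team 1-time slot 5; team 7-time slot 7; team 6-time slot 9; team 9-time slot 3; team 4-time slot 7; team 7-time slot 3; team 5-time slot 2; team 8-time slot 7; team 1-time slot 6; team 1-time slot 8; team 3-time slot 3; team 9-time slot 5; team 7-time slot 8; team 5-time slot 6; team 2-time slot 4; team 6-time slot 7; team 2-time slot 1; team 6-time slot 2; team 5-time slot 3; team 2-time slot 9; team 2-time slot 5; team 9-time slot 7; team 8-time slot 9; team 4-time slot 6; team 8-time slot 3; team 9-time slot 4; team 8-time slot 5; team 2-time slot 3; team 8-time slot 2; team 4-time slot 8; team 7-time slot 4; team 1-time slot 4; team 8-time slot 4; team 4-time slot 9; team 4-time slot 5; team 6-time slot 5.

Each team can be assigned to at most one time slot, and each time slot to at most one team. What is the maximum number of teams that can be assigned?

A valid assignment of size 9: team 1-time slot 6, team 2-time slot 5, team 3-time slot 3, team 4-time slot 1, team 5-time slot 2, team 6-time slot 9, team 7-time slot 8, team 8-time slot 7, team 9-time slot 4.
All 9 teams are matched, so no larger matching exists.

9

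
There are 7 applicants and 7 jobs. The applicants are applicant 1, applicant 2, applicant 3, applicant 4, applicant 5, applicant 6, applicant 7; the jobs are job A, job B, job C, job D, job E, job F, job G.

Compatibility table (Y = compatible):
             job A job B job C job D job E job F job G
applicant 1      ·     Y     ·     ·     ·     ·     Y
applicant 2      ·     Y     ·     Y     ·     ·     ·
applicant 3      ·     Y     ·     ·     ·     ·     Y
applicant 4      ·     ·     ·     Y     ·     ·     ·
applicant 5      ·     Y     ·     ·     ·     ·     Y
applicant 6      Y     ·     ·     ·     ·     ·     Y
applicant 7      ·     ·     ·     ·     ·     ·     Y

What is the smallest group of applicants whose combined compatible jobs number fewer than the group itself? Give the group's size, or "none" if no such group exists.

3

Take S = {applicant 1, applicant 3, applicant 5}. Its neighbourhood is {job B, job G}, so |N(S)| = 2 < |S| = 3.
Every subset of size less than 3 has at least as many neighbours as members, so 3 is the minimum.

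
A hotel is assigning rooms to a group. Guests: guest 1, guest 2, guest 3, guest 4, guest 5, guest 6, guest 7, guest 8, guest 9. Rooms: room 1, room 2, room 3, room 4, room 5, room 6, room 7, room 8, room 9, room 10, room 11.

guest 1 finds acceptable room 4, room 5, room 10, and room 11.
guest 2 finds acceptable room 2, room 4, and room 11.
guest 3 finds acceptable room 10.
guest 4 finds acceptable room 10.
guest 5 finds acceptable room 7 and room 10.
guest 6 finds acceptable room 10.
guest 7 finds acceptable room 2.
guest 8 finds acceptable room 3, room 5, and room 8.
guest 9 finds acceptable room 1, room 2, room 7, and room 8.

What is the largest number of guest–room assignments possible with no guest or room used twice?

7

One maximum matching: guest 1–room 4, guest 2–room 11, guest 3–room 10, guest 5–room 7, guest 7–room 2, guest 8–room 3, guest 9–room 8.
The set {guest 3, guest 4, guest 6} has only 1 neighbour ({room 10}), so by Hall's theorem at most 7 of the 9 guests can be matched.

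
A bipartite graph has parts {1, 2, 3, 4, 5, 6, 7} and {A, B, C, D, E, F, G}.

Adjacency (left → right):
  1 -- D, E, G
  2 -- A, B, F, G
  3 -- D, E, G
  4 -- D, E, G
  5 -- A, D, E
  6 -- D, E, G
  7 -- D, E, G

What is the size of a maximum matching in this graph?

For example, pair 1→G, 2→B, 3→D, 4→E, 5→A.
The set {1, 3, 4, 6, 7} has only 3 neighbours ({D, E, G}), so by Hall's theorem at most 5 of the 7 left vertices can be matched.

5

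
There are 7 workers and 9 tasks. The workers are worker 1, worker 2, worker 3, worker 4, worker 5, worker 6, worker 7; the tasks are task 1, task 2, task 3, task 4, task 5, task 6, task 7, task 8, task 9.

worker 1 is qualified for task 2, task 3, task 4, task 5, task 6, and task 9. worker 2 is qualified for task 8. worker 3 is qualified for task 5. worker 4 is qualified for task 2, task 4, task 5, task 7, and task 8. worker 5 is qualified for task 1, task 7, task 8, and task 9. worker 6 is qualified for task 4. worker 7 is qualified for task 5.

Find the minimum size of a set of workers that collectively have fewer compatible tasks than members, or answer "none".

2

Take S = {worker 3, worker 7}. Its neighbourhood is {task 5}, so |N(S)| = 1 < |S| = 2.
No single vertex violates Hall's condition since each has at least one neighbour, so 2 is the minimum.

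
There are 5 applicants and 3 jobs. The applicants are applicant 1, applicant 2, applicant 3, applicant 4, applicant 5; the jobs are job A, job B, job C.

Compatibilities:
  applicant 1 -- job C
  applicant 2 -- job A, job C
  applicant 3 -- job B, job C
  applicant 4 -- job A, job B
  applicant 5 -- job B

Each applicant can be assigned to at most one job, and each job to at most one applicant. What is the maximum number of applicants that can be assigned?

3

For example, pair applicant 1-job C, applicant 2-job A, applicant 3-job B.
The set {applicant 1, applicant 2, applicant 3, applicant 4, applicant 5} has only 3 neighbours ({job A, job B, job C}), so by Hall's theorem at most 3 of the 5 applicants can be matched.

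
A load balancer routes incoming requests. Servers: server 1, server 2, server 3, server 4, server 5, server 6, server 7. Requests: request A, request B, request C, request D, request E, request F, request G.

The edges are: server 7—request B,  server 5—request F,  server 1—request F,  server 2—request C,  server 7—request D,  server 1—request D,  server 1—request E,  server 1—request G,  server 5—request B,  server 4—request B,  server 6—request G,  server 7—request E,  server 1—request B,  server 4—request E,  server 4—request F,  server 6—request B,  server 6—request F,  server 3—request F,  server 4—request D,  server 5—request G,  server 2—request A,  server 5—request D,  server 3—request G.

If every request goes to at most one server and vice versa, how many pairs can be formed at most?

6

One maximum matching: server 1–request E, server 2–request C, server 3–request G, server 4–request D, server 5–request B, server 6–request F.
The set {server 1, server 3, server 4, server 5, server 6, server 7} has only 5 neighbours ({request B, request D, request E, request F, request G}), so by Hall's theorem at most 6 of the 7 servers can be matched.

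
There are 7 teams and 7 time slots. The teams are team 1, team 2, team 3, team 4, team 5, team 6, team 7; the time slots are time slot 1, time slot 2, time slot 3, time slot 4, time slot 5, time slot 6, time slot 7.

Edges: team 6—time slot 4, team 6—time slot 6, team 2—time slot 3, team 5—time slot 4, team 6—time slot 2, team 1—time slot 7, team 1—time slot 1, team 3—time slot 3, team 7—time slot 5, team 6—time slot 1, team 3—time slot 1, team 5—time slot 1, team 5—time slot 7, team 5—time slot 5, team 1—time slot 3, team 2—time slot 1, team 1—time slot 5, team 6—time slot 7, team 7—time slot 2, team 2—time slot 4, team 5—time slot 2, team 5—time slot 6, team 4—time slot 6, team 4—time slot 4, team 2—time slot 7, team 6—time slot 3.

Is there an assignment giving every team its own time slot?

For example, pair team 1→time slot 3, team 2→time slot 4, team 3→time slot 1, team 4→time slot 6, team 5→time slot 5, team 6→time slot 7, team 7→time slot 2.
Every team is matched, so this is a perfect matching.

Yes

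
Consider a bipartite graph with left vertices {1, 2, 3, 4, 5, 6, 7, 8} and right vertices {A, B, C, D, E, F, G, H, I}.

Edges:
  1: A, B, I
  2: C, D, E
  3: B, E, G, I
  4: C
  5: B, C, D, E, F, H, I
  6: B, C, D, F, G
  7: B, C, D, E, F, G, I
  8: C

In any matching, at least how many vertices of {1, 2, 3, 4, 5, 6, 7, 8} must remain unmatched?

1

For example, pair 1–I, 2–D, 3–E, 4–C, 5–H, 6–B, 7–G.
The set {4, 8} has only 1 neighbour ({C}), so by Hall's theorem at most 7 of the 8 left vertices can be matched.
That matches 7 of the 8, leaving 1 unmatched; no matching can do better.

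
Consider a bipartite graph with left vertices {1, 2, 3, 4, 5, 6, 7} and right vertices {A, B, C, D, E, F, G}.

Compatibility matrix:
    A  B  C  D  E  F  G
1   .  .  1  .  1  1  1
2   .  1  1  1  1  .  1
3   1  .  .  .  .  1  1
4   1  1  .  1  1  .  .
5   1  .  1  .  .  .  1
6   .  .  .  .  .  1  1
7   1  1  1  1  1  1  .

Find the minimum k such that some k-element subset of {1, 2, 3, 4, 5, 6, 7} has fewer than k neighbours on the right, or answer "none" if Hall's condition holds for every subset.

none

A matching saturating every left vertex exists, for instance 1→E, 2→B, 3→G, 4→D, 5→C, 6→F, 7→A.
By Hall's marriage theorem, this means |N(S)| ≥ |S| for every subset S, so no violating subset exists.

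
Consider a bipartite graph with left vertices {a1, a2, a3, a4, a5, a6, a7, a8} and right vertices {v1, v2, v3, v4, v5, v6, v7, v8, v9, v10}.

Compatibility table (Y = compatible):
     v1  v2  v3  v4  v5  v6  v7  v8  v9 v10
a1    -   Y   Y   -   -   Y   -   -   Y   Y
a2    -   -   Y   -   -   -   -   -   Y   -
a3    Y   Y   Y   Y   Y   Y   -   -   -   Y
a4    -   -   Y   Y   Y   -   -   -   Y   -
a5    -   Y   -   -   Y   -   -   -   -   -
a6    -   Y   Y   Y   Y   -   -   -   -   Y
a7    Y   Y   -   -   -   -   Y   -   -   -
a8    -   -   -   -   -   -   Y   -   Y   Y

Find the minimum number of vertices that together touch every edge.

{a1, a2, a3, a4, a5, a6, a7, a8} is a vertex cover of size 8: every edge has an endpoint in this set.
No smaller cover exists because a1–v3, a2–v9, a3–v6, a4–v4, a5–v5, a6–v2, a7–v7, a8–v10 is a matching of size 8, and a cover must include an endpoint of each of these disjoint edges (König's theorem).

8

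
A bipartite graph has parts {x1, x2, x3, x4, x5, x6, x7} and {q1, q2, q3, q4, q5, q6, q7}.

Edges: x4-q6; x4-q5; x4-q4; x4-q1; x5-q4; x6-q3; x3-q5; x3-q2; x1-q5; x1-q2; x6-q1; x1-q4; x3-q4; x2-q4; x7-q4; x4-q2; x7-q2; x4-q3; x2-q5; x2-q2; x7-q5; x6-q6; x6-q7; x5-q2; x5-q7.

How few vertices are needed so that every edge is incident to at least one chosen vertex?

{x4, x5, x6, q2, q4, q5} is a vertex cover of size 6: every edge has an endpoint in this set.
No smaller cover exists because x1–q4, x2–q5, x3–q2, x4–q1, x5–q7, x6–q6 is a matching of size 6, and a cover must include an endpoint of each of these disjoint edges (König's theorem).

6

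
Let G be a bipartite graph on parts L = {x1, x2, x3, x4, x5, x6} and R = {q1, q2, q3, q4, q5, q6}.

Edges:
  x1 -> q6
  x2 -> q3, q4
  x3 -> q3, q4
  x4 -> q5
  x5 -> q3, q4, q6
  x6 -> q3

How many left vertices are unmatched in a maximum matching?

2

For example, pair x1-q6, x2-q3, x3-q4, x4-q5.
The set {x1, x2, x3, x5, x6} has only 3 neighbours ({q3, q4, q6}), so by Hall's theorem at most 4 of the 6 left vertices can be matched.
That matches 4 of the 6, leaving 2 unmatched; no matching can do better.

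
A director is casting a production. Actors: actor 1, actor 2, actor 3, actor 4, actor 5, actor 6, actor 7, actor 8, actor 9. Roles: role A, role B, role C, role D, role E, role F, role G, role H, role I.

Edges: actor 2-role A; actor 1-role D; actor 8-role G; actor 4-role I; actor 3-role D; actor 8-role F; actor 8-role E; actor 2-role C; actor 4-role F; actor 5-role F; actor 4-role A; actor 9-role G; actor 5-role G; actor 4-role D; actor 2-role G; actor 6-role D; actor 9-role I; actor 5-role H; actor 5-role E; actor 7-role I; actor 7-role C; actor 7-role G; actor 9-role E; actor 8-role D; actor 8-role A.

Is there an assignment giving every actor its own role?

No

The set {actor 1, actor 3, actor 6} has only 1 neighbour ({role D}), so by Hall's theorem at most 7 of the 9 actors can be matched.
Hence no matching covers every actor.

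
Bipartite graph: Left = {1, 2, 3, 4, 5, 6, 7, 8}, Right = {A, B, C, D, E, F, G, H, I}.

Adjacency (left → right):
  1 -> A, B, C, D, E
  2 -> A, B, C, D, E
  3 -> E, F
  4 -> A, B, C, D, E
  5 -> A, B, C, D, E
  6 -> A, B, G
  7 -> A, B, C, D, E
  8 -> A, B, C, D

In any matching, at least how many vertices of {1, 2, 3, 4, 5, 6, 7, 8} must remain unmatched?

1

One maximum matching: 1–E, 2–C, 3–F, 4–D, 5–B, 6–G, 7–A.
The set {1, 2, 4, 5, 7, 8} has only 5 neighbours ({A, B, C, D, E}), so by Hall's theorem at most 7 of the 8 left vertices can be matched.
That matches 7 of the 8, leaving 1 unmatched; no matching can do better.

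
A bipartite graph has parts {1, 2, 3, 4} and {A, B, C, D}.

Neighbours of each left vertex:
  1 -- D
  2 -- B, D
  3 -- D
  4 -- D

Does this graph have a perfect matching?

No

The set {1, 3, 4} has only 1 neighbour ({D}), so by Hall's theorem at most 2 of the 4 left vertices can be matched.
Hence no matching covers every left vertex.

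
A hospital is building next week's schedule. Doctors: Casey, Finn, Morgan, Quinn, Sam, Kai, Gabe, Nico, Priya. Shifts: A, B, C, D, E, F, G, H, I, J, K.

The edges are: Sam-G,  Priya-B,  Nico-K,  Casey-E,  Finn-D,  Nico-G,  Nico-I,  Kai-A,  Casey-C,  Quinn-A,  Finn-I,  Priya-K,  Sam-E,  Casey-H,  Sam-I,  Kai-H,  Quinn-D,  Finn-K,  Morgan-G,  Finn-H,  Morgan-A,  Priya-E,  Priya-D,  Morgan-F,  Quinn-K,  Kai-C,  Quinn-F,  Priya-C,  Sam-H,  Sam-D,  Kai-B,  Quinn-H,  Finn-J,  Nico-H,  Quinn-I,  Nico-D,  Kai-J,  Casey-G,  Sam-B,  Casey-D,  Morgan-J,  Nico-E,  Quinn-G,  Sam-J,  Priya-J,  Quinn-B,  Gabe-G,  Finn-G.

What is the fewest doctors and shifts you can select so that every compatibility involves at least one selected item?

A maximum matching has 9 edges (e.g. Casey–D, Finn–I, Morgan–F, Quinn–K, Sam–H, Kai–A, Gabe–G, Nico–E, Priya–J).
By König's theorem the minimum vertex cover has the same size. One such cover is {Casey, Finn, Morgan, Quinn, Sam, Kai, Gabe, Nico, Priya}.

9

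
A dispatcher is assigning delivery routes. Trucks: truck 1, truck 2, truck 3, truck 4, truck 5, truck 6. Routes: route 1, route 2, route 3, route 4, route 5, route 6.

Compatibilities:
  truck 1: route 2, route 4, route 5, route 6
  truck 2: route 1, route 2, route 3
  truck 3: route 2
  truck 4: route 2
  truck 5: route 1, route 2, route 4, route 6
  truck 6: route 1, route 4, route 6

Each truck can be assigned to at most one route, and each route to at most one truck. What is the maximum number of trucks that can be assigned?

A valid assignment of size 5: truck 1→route 5, truck 2→route 3, truck 3→route 2, truck 5→route 4, truck 6→route 6.
The set {truck 3, truck 4} has only 1 neighbour ({route 2}), so by Hall's theorem at most 5 of the 6 trucks can be matched.

5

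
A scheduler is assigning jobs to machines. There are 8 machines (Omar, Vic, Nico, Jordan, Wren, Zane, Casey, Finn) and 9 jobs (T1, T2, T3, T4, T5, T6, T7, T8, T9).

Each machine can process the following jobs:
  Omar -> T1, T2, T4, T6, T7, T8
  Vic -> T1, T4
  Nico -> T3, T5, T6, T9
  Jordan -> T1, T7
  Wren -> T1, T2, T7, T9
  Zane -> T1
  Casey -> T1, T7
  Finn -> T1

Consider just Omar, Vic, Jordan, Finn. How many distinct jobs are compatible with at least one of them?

6

The union of neighbours of {Omar, Vic, Jordan, Finn} is {T1, T2, T4, T6, T7, T8}, which has 6 elements.
Since |N(S)| = 6 ≥ |S| = 4, Hall's condition holds for this subset.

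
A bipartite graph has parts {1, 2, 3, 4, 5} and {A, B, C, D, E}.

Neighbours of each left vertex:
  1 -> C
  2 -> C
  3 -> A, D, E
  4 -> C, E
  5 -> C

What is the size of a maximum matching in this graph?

3

For example, pair 1–C, 3–D, 4–E.
The set {1, 2, 5} has only 1 neighbour ({C}), so by Hall's theorem at most 3 of the 5 left vertices can be matched.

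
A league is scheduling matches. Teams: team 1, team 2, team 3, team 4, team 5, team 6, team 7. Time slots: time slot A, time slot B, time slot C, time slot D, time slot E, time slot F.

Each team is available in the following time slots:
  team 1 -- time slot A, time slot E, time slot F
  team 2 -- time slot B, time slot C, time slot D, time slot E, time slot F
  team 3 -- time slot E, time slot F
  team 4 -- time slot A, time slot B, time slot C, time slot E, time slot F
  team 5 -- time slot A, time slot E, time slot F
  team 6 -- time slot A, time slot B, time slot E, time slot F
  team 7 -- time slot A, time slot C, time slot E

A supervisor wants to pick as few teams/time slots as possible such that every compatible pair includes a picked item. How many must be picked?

6

A maximum matching has 6 edges (e.g. team 1–time slot A, team 2–time slot D, team 3–time slot E, team 4–time slot C, team 5–time slot F, team 6–time slot B).
By König's theorem the minimum vertex cover has the same size. One such cover is {team 2, time slot A, time slot B, time slot C, time slot E, time slot F}.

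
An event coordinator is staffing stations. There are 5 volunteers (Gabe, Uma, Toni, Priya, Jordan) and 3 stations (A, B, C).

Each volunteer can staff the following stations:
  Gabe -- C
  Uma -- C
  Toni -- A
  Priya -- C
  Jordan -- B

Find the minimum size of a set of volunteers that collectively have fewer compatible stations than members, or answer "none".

Take S = {Gabe, Uma}. Its neighbourhood is {C}, so |N(S)| = 1 < |S| = 2.
No single vertex violates Hall's condition since each has at least one neighbour, so 2 is the minimum.

2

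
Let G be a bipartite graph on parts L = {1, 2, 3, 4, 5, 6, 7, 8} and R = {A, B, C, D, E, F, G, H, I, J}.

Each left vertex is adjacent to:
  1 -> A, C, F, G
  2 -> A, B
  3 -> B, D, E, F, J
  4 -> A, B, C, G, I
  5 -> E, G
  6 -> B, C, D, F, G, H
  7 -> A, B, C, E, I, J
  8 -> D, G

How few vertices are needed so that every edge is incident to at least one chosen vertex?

The 8 edges 1–F, 2–B, 3–J, 4–I, 5–E, 6–H, 7–A, 8–G form a matching, so any vertex cover needs at least 8 vertices (one per matched edge).
Conversely {1, 2, 3, 4, 5, 6, 7, 8} meets every edge and has exactly 8 vertices, so 8 is optimal.

8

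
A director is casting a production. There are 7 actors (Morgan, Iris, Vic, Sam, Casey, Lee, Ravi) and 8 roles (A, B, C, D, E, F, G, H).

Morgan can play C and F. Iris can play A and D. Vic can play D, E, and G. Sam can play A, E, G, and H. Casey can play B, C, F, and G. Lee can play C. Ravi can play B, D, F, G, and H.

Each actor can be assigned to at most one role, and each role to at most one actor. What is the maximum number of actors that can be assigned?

7

A valid assignment of size 7: Morgan-F, Iris-A, Vic-D, Sam-E, Casey-B, Lee-C, Ravi-G.
This saturates every actor, so 7 is the maximum.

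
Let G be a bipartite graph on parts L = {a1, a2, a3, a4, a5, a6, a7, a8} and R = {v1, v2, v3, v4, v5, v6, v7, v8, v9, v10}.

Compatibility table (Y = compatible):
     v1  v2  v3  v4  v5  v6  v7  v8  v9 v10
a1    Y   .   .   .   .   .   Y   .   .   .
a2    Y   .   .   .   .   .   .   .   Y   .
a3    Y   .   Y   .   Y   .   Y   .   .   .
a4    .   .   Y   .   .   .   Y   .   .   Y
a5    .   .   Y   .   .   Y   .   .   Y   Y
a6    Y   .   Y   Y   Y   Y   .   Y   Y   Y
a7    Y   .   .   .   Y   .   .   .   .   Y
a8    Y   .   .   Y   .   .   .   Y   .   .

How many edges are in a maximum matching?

For example, pair a1–v7, a2–v9, a3–v3, a4–v10, a5–v6, a6–v8, a7–v5, a8–v1.
This saturates every left vertex, so 8 is the maximum.

8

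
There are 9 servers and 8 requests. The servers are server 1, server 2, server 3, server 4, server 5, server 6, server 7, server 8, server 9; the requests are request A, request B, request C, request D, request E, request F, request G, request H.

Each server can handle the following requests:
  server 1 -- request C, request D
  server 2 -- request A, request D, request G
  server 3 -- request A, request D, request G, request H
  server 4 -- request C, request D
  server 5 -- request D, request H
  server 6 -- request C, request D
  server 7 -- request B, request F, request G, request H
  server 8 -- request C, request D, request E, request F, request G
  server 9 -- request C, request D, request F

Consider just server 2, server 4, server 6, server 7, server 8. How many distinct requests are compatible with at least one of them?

8

The union of neighbours of {server 2, server 4, server 6, server 7, server 8} is {request A, request B, request C, request D, request E, request F, request G, request H}, which has 8 elements.
Since |N(S)| = 8 ≥ |S| = 5, Hall's condition holds for this subset.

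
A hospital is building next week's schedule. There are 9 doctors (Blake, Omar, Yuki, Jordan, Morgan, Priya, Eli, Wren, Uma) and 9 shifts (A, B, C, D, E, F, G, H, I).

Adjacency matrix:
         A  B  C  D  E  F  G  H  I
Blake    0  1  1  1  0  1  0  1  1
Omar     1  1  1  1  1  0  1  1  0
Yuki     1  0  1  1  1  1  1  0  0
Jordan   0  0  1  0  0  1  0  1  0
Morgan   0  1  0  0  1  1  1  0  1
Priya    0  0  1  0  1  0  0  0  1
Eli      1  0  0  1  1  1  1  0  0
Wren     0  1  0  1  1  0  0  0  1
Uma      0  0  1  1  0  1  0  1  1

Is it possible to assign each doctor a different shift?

One maximum matching: Blake–B, Omar–G, Yuki–A, Jordan–C, Morgan–F, Priya–I, Eli–D, Wren–E, Uma–H.
Every doctor is matched, so this is a perfect matching.

Yes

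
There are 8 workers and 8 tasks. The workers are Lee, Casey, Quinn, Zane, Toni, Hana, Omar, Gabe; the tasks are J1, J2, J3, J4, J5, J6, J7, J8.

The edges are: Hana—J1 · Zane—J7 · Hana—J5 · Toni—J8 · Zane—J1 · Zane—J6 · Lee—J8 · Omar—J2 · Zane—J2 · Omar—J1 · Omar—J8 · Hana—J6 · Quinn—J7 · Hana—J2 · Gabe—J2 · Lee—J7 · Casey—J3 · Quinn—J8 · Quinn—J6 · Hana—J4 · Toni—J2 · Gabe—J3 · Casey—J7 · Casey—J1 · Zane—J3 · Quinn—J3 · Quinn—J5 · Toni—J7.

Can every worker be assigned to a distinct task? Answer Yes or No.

Yes

A valid assignment of size 8: Lee→J8, Casey→J7, Quinn→J5, Zane→J6, Toni→J2, Hana→J4, Omar→J1, Gabe→J3.
Every worker is matched, so this is a perfect matching.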